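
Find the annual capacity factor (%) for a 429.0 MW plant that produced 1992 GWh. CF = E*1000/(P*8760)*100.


CF = 1992 * 1000 / (429.0 * 8760) * 100 = 53.0064 %


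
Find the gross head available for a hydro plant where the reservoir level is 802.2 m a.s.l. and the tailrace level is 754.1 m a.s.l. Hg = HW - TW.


Hg = 802.2 - 754.1 = 48.1000 m


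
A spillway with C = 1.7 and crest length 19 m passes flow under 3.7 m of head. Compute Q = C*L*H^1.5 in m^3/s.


Q = 1.7 * 19 * 3.7^1.5 = 229.8821 m^3/s


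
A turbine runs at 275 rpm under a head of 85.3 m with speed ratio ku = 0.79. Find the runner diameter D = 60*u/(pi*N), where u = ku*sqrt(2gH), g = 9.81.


u = 0.79 * sqrt(2*9.81*85.3) = 32.3185 m/s
D = 60 * 32.3185 / (pi * 275) = 2.2445 m


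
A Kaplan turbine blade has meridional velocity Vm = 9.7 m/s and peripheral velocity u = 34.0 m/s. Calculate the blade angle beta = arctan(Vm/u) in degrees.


beta = arctan(9.7 / 34.0) = 15.9231 degrees


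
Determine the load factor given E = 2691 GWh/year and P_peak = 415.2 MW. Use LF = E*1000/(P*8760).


LF = 2691 * 1000 / (415.2 * 8760) = 0.7399


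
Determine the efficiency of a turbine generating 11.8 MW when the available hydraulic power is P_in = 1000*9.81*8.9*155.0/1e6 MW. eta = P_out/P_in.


P_in = 1000 * 9.81 * 8.9 * 155.0 / 1e6 = 13.5329 MW
eta = 11.8 / 13.5329 = 0.8719


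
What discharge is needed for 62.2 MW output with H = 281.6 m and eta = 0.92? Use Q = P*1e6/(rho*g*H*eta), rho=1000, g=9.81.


Q = 62.2 * 1e6 / (1000 * 9.81 * 281.6 * 0.92) = 24.4738 m^3/s


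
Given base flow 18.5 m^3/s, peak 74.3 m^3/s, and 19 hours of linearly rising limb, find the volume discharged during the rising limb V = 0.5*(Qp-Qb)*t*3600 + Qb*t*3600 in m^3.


V = 0.5*(74.3 - 18.5)*19*3600 + 18.5*19*3600 = 3.1738e+06 m^3


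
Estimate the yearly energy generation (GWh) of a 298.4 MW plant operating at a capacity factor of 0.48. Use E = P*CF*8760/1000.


E = 298.4 * 0.48 * 8760 / 1000 = 1254.7123 GWh


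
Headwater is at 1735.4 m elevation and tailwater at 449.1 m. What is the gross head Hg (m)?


Hg = 1735.4 - 449.1 = 1286.3000 m


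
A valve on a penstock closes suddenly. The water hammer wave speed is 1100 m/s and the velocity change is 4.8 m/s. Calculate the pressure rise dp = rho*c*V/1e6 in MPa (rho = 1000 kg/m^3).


dp = 1000 * 1100 * 4.8 / 1e6 = 5.2800 MPa


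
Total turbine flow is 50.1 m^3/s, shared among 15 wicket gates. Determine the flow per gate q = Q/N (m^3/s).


q = 50.1 / 15 = 3.3400 m^3/s


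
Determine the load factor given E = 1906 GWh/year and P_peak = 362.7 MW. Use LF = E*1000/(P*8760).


LF = 1906 * 1000 / (362.7 * 8760) = 0.5999


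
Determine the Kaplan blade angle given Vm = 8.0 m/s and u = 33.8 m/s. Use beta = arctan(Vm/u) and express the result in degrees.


beta = arctan(8.0 / 33.8) = 13.3161 degrees


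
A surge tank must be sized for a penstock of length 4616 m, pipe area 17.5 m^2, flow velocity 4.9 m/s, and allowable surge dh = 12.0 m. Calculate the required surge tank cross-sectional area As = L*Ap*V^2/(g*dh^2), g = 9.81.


As = 4616 * 17.5 * 4.9^2 / (9.81 * 12.0^2) = 1372.9809 m^2


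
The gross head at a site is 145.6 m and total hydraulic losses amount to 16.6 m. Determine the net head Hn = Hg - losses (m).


Hn = 145.6 - 16.6 = 129.0000 m


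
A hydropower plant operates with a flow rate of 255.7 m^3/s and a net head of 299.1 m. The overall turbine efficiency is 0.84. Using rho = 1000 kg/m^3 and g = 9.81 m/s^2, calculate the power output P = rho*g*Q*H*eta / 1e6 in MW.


P = 1000 * 9.81 * 255.7 * 299.1 * 0.84 / 1e6 = 630.2247 MW


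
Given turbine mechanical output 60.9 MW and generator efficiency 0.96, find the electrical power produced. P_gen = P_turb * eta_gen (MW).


P_gen = 60.9 * 0.96 = 58.4640 MW


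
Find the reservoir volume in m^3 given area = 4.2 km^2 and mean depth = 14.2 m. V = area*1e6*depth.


V = 4.2 * 1e6 * 14.2 = 5.9640e+07 m^3


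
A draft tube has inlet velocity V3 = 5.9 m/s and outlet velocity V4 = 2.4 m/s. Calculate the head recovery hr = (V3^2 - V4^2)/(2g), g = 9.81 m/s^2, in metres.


hr = (5.9^2 - 2.4^2) / (2*9.81) = 1.4806 m


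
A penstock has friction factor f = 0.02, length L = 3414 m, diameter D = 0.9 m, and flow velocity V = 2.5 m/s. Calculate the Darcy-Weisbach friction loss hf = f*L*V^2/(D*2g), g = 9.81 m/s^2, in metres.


hf = 0.02 * 3414 * 2.5^2 / (0.9 * 2 * 9.81) = 24.1675 m


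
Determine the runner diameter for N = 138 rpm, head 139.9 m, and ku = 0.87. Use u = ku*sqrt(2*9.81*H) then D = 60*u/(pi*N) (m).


u = 0.87 * sqrt(2*9.81*139.9) = 45.5803 m/s
D = 60 * 45.5803 / (pi * 138) = 6.3081 m


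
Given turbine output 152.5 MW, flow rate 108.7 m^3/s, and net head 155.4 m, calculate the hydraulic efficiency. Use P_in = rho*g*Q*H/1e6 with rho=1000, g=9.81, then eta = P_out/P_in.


P_in = 1000 * 9.81 * 108.7 * 155.4 / 1e6 = 165.7103 MW
eta = 152.5 / 165.7103 = 0.9203


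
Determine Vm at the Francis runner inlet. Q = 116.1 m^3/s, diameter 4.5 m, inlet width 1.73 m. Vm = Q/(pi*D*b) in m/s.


Vm = 116.1 / (pi * 4.5 * 1.73) = 4.7470 m/s


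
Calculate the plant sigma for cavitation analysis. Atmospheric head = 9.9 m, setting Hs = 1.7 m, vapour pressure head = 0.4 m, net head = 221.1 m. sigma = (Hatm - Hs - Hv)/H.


sigma = (9.9 - 1.7 - 0.4) / 221.1 = 0.0353


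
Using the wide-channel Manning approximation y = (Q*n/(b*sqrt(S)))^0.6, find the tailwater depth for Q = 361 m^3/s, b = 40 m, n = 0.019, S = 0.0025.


y = (361 * 0.019 / (40 * 0.0025^0.5))^0.6 = 2.0948 m


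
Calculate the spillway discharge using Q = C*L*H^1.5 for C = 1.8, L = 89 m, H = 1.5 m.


Q = 1.8 * 89 * 1.5^1.5 = 294.3062 m^3/s


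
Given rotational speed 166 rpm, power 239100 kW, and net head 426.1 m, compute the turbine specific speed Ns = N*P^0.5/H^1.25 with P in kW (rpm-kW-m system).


Ns = 166 * 239100^0.5 / 426.1^1.25 = 41.9284


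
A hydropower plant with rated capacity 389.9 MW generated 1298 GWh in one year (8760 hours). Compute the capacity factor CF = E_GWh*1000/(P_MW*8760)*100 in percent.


CF = 1298 * 1000 / (389.9 * 8760) * 100 = 38.0030 %


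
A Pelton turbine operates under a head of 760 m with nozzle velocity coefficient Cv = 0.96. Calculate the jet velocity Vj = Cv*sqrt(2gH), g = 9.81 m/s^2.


Vj = 0.96 * sqrt(2*9.81*760) = 117.2270 m/s


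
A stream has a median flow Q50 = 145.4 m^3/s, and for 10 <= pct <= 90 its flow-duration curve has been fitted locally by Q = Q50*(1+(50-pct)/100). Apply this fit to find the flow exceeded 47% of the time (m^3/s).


Q = 145.4 * (1 + (50 - 47)/100) = 149.7620 m^3/s


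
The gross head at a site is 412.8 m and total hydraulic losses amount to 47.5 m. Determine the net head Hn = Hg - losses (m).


Hn = 412.8 - 47.5 = 365.3000 m


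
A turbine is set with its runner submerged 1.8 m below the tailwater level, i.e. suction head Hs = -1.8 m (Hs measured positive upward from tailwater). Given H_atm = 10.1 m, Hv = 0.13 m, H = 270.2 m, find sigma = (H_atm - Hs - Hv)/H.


sigma = (10.1 - (-1.8) - 0.13) / 270.2 = 0.0436


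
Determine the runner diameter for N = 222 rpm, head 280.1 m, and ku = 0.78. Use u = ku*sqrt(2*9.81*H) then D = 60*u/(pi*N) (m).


u = 0.78 * sqrt(2*9.81*280.1) = 57.8230 m/s
D = 60 * 57.8230 / (pi * 222) = 4.9745 m


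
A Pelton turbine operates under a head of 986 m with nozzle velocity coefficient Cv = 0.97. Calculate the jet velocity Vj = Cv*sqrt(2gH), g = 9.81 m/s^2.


Vj = 0.97 * sqrt(2*9.81*986) = 134.9148 m/s


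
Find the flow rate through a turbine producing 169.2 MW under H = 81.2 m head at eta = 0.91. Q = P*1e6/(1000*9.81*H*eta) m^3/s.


Q = 169.2 * 1e6 / (1000 * 9.81 * 81.2 * 0.91) = 233.4178 m^3/s


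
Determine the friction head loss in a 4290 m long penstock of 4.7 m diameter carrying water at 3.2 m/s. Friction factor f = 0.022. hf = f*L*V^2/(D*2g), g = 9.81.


hf = 0.022 * 4290 * 3.2^2 / (4.7 * 2 * 9.81) = 10.4805 m


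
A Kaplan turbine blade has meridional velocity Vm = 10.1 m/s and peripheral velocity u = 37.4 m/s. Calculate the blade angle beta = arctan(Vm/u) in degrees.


beta = arctan(10.1 / 37.4) = 15.1124 degrees


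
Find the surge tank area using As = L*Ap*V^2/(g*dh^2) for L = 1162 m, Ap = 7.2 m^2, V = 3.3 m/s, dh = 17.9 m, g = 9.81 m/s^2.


As = 1162 * 7.2 * 3.3^2 / (9.81 * 17.9^2) = 28.9862 m^2


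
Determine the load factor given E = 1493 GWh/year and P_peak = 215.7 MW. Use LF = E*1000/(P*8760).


LF = 1493 * 1000 / (215.7 * 8760) = 0.7901


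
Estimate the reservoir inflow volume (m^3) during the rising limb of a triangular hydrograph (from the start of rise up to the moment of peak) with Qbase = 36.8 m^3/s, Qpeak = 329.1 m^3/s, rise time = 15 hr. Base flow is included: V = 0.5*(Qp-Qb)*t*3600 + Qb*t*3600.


V = 0.5*(329.1 - 36.8)*15*3600 + 36.8*15*3600 = 9.8793e+06 m^3


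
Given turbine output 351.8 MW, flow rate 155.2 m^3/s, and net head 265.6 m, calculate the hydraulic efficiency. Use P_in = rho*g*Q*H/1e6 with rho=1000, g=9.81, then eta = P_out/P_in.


P_in = 1000 * 9.81 * 155.2 * 265.6 / 1e6 = 404.3792 MW
eta = 351.8 / 404.3792 = 0.8700


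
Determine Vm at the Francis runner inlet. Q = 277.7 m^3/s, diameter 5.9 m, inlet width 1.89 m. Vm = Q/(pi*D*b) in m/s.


Vm = 277.7 / (pi * 5.9 * 1.89) = 7.9271 m/s


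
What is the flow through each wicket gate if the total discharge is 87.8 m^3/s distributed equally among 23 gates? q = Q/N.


q = 87.8 / 23 = 3.8174 m^3/s


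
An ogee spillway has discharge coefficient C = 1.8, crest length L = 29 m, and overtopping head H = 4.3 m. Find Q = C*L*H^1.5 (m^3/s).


Q = 1.8 * 29 * 4.3^1.5 = 465.4502 m^3/s


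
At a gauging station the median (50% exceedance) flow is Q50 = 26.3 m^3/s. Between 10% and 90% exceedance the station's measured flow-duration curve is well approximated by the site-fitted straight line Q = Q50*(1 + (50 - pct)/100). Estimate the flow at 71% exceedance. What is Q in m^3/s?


Q = 26.3 * (1 + (50 - 71)/100) = 20.7770 m^3/s


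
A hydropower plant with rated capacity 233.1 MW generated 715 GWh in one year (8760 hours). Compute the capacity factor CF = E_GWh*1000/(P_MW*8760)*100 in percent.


CF = 715 * 1000 / (233.1 * 8760) * 100 = 35.0154 %


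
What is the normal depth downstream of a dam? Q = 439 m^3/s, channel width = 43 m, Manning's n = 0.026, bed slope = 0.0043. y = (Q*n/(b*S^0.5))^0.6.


y = (439 * 0.026 / (43 * 0.0043^0.5))^0.6 = 2.3139 m


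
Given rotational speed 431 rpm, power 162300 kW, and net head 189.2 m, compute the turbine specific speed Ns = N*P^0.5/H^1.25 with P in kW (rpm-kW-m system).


Ns = 431 * 162300^0.5 / 189.2^1.25 = 247.4487


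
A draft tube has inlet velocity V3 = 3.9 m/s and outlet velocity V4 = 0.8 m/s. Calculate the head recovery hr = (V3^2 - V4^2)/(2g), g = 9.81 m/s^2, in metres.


hr = (3.9^2 - 0.8^2) / (2*9.81) = 0.7426 m


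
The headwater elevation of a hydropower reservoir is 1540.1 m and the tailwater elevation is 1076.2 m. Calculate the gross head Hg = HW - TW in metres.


Hg = 1540.1 - 1076.2 = 463.9000 m


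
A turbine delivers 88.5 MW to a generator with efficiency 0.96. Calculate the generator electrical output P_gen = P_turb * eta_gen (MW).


P_gen = 88.5 * 0.96 = 84.9600 MW


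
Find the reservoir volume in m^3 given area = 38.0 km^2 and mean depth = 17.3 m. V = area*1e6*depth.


V = 38.0 * 1e6 * 17.3 = 6.5740e+08 m^3


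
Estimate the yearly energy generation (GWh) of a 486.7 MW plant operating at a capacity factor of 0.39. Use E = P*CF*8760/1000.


E = 486.7 * 0.39 * 8760 / 1000 = 1662.7619 GWh


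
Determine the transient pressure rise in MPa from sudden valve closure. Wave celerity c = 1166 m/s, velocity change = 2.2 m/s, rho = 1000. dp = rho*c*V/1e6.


dp = 1000 * 1166 * 2.2 / 1e6 = 2.5652 MPa


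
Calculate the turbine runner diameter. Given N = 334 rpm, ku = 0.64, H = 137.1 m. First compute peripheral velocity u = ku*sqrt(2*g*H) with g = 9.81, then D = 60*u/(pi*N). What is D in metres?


u = 0.64 * sqrt(2*9.81*137.1) = 33.1931 m/s
D = 60 * 33.1931 / (pi * 334) = 1.8980 m


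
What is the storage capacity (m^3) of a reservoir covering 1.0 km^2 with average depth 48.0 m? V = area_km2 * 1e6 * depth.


V = 1.0 * 1e6 * 48.0 = 4.8000e+07 m^3


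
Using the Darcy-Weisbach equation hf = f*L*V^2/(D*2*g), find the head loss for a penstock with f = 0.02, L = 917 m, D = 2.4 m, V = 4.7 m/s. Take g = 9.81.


hf = 0.02 * 917 * 4.7^2 / (2.4 * 2 * 9.81) = 8.6037 m


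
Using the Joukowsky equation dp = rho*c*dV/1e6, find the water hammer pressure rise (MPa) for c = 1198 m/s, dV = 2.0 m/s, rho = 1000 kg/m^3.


dp = 1000 * 1198 * 2.0 / 1e6 = 2.3960 MPa


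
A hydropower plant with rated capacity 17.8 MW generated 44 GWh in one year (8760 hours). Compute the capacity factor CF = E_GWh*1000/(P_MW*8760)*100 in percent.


CF = 44 * 1000 / (17.8 * 8760) * 100 = 28.2182 %


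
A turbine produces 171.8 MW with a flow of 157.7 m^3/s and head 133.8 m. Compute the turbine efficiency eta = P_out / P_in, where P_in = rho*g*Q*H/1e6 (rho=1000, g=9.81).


P_in = 1000 * 9.81 * 157.7 * 133.8 / 1e6 = 206.9936 MW
eta = 171.8 / 206.9936 = 0.8300


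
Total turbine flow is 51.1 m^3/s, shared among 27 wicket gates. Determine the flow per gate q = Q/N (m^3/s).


q = 51.1 / 27 = 1.8926 m^3/s


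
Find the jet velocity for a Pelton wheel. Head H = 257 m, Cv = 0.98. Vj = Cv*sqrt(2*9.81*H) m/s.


Vj = 0.98 * sqrt(2*9.81*257) = 69.5892 m/s


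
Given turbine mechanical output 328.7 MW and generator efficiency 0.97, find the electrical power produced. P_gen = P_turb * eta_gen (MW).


P_gen = 328.7 * 0.97 = 318.8390 MW


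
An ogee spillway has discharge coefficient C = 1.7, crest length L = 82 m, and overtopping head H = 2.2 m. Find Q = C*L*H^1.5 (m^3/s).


Q = 1.7 * 82 * 2.2^1.5 = 454.8800 m^3/s


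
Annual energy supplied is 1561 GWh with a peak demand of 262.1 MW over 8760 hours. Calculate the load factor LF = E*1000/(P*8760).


LF = 1561 * 1000 / (262.1 * 8760) = 0.6799


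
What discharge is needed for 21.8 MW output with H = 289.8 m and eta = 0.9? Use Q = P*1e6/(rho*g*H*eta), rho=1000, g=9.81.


Q = 21.8 * 1e6 / (1000 * 9.81 * 289.8 * 0.9) = 8.5201 m^3/s


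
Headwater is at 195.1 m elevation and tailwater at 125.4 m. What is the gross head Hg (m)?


Hg = 195.1 - 125.4 = 69.7000 m


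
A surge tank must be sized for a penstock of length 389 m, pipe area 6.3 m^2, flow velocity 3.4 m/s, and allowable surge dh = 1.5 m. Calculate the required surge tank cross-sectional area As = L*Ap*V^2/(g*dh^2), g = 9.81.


As = 389 * 6.3 * 3.4^2 / (9.81 * 1.5^2) = 1283.5017 m^2


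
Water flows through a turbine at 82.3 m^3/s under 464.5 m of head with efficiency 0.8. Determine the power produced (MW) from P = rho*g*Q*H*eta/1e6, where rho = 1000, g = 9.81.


P = 1000 * 9.81 * 82.3 * 464.5 * 0.8 / 1e6 = 300.0161 MW


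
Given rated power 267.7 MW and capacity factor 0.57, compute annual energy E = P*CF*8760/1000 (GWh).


E = 267.7 * 0.57 * 8760 / 1000 = 1336.6796 GWh


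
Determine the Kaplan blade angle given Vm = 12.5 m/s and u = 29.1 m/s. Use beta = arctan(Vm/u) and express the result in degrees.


beta = arctan(12.5 / 29.1) = 23.2461 degrees


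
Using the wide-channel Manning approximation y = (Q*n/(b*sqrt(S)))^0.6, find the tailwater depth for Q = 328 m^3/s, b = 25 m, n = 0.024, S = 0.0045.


y = (328 * 0.024 / (25 * 0.0045^0.5))^0.6 = 2.5289 m


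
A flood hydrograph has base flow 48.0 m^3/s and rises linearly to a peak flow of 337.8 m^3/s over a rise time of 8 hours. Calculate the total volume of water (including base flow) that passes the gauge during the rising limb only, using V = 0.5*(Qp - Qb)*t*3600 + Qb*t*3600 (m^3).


V = 0.5*(337.8 - 48.0)*8*3600 + 48.0*8*3600 = 5.5555e+06 m^3


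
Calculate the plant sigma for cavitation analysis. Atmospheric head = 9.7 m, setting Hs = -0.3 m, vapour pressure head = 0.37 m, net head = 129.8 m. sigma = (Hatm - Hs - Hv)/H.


sigma = (9.7 - (-0.3) - 0.37) / 129.8 = 0.0742


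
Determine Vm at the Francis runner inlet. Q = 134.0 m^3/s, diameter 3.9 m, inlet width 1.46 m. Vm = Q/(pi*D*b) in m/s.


Vm = 134.0 / (pi * 3.9 * 1.46) = 7.4910 m/s


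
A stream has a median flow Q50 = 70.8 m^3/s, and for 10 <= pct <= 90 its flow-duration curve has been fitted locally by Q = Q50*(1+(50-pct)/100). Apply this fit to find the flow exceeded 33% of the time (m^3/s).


Q = 70.8 * (1 + (50 - 33)/100) = 82.8360 m^3/s


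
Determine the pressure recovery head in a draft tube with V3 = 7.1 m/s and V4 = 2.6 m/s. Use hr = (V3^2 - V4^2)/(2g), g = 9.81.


hr = (7.1^2 - 2.6^2) / (2*9.81) = 2.2248 m


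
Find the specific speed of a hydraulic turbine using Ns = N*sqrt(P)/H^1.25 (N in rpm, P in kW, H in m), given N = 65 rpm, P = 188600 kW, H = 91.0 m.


Ns = 65 * 188600^0.5 / 91.0^1.25 = 100.4344


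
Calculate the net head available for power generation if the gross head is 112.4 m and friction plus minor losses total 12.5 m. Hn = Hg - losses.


Hn = 112.4 - 12.5 = 99.9000 m


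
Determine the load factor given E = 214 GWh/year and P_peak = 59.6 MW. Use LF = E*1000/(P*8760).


LF = 214 * 1000 / (59.6 * 8760) = 0.4099


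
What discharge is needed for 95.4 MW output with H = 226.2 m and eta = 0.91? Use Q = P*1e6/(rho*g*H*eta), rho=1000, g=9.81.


Q = 95.4 * 1e6 / (1000 * 9.81 * 226.2 * 0.91) = 47.2439 m^3/s


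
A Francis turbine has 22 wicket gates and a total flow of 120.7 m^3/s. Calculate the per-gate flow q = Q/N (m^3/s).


q = 120.7 / 22 = 5.4864 m^3/s


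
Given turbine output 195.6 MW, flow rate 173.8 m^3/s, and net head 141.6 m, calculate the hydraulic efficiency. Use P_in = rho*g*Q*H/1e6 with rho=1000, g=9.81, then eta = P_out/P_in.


P_in = 1000 * 9.81 * 173.8 * 141.6 / 1e6 = 241.4249 MW
eta = 195.6 / 241.4249 = 0.8102


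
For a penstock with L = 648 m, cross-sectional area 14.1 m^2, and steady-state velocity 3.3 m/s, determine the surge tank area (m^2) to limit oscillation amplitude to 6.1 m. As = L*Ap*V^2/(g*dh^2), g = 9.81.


As = 648 * 14.1 * 3.3^2 / (9.81 * 6.1^2) = 272.5796 m^2


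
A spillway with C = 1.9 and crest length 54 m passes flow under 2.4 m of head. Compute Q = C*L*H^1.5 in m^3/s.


Q = 1.9 * 54 * 2.4^1.5 = 381.4734 m^3/s


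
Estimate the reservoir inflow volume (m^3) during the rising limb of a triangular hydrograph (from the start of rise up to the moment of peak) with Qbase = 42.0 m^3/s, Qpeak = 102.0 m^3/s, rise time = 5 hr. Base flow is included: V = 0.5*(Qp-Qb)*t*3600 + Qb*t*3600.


V = 0.5*(102.0 - 42.0)*5*3600 + 42.0*5*3600 = 1.2960e+06 m^3


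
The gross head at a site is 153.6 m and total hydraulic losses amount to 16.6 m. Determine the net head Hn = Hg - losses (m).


Hn = 153.6 - 16.6 = 137.0000 m


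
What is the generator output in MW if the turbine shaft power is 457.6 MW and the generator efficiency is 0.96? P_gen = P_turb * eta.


P_gen = 457.6 * 0.96 = 439.2960 MW


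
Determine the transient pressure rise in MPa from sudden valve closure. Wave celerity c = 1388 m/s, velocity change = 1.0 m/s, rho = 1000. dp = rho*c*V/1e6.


dp = 1000 * 1388 * 1.0 / 1e6 = 1.3880 MPa


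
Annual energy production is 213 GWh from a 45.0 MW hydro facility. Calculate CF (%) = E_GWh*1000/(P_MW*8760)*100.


CF = 213 * 1000 / (45.0 * 8760) * 100 = 54.0335 %


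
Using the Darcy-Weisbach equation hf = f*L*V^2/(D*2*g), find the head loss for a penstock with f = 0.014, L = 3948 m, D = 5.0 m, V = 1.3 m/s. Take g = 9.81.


hf = 0.014 * 3948 * 1.3^2 / (5.0 * 2 * 9.81) = 0.9522 m


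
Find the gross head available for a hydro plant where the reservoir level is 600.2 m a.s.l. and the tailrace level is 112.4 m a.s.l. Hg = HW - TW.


Hg = 600.2 - 112.4 = 487.8000 m


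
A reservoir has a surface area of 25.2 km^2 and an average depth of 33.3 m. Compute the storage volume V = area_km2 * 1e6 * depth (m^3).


V = 25.2 * 1e6 * 33.3 = 8.3916e+08 m^3


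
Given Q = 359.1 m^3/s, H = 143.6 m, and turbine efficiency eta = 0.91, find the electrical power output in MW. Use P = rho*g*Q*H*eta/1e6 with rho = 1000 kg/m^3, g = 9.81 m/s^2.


P = 1000 * 9.81 * 359.1 * 143.6 * 0.91 / 1e6 = 460.3416 MW


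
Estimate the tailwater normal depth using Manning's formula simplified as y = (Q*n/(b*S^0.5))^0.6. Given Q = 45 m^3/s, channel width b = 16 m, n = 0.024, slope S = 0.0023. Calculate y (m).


y = (45 * 0.024 / (16 * 0.0023^0.5))^0.6 = 1.2276 m


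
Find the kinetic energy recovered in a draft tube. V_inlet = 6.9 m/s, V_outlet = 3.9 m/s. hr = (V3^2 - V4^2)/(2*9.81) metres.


hr = (6.9^2 - 3.9^2) / (2*9.81) = 1.6514 m


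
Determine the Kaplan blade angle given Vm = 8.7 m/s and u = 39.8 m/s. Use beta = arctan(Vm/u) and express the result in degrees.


beta = arctan(8.7 / 39.8) = 12.3305 degrees


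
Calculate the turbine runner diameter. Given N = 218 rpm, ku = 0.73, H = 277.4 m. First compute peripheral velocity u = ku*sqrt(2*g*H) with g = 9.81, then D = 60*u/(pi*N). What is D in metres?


u = 0.73 * sqrt(2*9.81*277.4) = 53.8549 m/s
D = 60 * 53.8549 / (pi * 218) = 4.7181 m


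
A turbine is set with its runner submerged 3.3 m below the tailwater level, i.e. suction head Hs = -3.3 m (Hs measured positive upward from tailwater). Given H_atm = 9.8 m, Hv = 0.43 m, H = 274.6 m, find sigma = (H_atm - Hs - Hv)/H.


sigma = (9.8 - (-3.3) - 0.43) / 274.6 = 0.0461


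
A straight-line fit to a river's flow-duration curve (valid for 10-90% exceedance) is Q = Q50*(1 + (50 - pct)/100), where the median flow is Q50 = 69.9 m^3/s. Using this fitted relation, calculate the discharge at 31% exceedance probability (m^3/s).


Q = 69.9 * (1 + (50 - 31)/100) = 83.1810 m^3/s


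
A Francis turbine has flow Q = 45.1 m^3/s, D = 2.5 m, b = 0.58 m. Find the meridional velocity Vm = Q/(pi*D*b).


Vm = 45.1 / (pi * 2.5 * 0.58) = 9.9005 m/s


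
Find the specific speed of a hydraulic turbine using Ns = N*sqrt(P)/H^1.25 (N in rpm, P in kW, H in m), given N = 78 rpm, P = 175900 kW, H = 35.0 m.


Ns = 78 * 175900^0.5 / 35.0^1.25 = 384.2753


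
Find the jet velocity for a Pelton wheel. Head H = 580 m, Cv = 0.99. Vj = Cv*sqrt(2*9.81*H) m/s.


Vj = 0.99 * sqrt(2*9.81*580) = 105.6085 m/s


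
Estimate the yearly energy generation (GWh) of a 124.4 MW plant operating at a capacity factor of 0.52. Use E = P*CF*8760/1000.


E = 124.4 * 0.52 * 8760 / 1000 = 566.6669 GWh


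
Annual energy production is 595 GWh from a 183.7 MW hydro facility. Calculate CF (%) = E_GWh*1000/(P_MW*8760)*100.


CF = 595 * 1000 / (183.7 * 8760) * 100 = 36.9746 %


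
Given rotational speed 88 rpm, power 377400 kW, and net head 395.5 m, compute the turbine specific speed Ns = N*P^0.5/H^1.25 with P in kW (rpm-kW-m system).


Ns = 88 * 377400^0.5 / 395.5^1.25 = 30.6514


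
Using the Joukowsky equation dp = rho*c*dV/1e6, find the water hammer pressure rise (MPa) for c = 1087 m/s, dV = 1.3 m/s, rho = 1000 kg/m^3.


dp = 1000 * 1087 * 1.3 / 1e6 = 1.4131 MPa


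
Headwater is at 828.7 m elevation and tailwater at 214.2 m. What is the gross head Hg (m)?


Hg = 828.7 - 214.2 = 614.5000 m


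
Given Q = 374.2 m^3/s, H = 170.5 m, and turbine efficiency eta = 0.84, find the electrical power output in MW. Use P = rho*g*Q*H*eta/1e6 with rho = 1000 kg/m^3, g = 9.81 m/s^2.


P = 1000 * 9.81 * 374.2 * 170.5 * 0.84 / 1e6 = 525.7466 MW


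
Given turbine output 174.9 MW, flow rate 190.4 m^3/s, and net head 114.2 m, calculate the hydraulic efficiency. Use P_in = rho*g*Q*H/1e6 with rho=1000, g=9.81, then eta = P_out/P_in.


P_in = 1000 * 9.81 * 190.4 * 114.2 / 1e6 = 213.3055 MW
eta = 174.9 / 213.3055 = 0.8200


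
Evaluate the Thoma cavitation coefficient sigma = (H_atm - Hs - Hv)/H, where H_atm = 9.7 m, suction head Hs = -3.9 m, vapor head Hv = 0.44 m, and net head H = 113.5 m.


sigma = (9.7 - (-3.9) - 0.44) / 113.5 = 0.1159


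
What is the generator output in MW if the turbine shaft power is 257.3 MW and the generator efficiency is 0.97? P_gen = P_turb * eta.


P_gen = 257.3 * 0.97 = 249.5810 MW


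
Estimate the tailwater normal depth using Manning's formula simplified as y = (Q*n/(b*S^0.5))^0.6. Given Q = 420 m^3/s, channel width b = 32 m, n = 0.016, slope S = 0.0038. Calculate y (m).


y = (420 * 0.016 / (32 * 0.0038^0.5))^0.6 = 2.0864 m


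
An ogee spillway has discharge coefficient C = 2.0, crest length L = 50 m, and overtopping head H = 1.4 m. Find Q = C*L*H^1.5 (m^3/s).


Q = 2.0 * 50 * 1.4^1.5 = 165.6502 m^3/s


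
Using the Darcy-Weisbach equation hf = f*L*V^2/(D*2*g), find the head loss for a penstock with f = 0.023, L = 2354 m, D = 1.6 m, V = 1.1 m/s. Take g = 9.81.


hf = 0.023 * 2354 * 1.1^2 / (1.6 * 2 * 9.81) = 2.0869 m


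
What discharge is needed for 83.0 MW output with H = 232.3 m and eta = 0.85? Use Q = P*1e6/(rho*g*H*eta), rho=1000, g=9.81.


Q = 83.0 * 1e6 / (1000 * 9.81 * 232.3 * 0.85) = 42.8490 m^3/s


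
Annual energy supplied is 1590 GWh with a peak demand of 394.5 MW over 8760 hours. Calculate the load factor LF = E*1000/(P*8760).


LF = 1590 * 1000 / (394.5 * 8760) = 0.4601


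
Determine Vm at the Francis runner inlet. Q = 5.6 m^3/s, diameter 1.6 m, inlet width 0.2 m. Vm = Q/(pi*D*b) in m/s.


Vm = 5.6 / (pi * 1.6 * 0.2) = 5.5704 m/s


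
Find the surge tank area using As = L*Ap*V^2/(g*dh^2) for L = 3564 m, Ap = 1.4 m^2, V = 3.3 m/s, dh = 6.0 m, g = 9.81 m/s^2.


As = 3564 * 1.4 * 3.3^2 / (9.81 * 6.0^2) = 153.8587 m^2


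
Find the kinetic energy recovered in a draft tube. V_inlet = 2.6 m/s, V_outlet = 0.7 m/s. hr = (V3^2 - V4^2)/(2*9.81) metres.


hr = (2.6^2 - 0.7^2) / (2*9.81) = 0.3196 m


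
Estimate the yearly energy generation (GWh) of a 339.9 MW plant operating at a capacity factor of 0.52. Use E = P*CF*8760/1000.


E = 339.9 * 0.52 * 8760 / 1000 = 1548.3125 GWh


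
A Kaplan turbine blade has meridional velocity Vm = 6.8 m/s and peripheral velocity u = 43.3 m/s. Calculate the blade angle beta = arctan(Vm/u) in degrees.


beta = arctan(6.8 / 43.3) = 8.9251 degrees


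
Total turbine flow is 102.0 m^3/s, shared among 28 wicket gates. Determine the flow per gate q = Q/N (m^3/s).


q = 102.0 / 28 = 3.6429 m^3/s


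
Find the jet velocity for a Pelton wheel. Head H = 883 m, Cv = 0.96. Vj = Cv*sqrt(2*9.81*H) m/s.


Vj = 0.96 * sqrt(2*9.81*883) = 126.3575 m/s


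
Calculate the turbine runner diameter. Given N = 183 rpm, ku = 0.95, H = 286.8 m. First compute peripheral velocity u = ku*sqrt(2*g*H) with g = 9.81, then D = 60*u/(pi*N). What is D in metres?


u = 0.95 * sqrt(2*9.81*286.8) = 71.2628 m/s
D = 60 * 71.2628 / (pi * 183) = 7.4373 m


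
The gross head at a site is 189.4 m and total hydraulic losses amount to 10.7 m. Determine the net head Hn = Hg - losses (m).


Hn = 189.4 - 10.7 = 178.7000 m


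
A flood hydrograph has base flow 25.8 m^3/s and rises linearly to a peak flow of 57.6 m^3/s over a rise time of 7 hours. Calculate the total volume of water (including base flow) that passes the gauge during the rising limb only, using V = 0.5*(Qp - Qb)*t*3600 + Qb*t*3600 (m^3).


V = 0.5*(57.6 - 25.8)*7*3600 + 25.8*7*3600 = 1.0508e+06 m^3


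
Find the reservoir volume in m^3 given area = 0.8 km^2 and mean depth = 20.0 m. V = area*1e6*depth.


V = 0.8 * 1e6 * 20.0 = 1.6000e+07 m^3


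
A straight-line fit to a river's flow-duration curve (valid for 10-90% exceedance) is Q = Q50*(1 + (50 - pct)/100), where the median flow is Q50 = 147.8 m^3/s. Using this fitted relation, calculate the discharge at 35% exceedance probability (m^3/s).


Q = 147.8 * (1 + (50 - 35)/100) = 169.9700 m^3/s


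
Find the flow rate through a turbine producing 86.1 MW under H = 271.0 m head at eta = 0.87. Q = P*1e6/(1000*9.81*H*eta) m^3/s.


Q = 86.1 * 1e6 / (1000 * 9.81 * 271.0 * 0.87) = 37.2259 m^3/s


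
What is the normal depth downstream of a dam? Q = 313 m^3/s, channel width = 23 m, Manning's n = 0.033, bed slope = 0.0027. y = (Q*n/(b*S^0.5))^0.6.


y = (313 * 0.033 / (23 * 0.0027^0.5))^0.6 = 3.6474 m


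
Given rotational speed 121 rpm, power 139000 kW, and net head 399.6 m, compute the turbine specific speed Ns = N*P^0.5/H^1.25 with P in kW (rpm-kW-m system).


Ns = 121 * 139000^0.5 / 399.6^1.25 = 25.2500


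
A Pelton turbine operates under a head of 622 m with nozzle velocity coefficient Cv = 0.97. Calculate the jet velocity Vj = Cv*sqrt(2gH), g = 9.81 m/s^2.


Vj = 0.97 * sqrt(2*9.81*622) = 107.1560 m/s


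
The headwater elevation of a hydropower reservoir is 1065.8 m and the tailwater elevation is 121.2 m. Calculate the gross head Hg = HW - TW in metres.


Hg = 1065.8 - 121.2 = 944.6000 m


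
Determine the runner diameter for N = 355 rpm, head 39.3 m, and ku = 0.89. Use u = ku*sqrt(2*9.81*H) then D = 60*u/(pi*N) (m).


u = 0.89 * sqrt(2*9.81*39.3) = 24.7136 m/s
D = 60 * 24.7136 / (pi * 355) = 1.3296 m


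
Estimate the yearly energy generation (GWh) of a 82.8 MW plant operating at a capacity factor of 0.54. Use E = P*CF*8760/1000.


E = 82.8 * 0.54 * 8760 / 1000 = 391.6771 GWh


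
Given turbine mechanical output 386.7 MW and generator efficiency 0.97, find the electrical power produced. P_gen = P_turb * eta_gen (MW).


P_gen = 386.7 * 0.97 = 375.0990 MW


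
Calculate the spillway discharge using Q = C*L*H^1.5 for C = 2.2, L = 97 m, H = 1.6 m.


Q = 2.2 * 97 * 1.6^1.5 = 431.8912 m^3/s


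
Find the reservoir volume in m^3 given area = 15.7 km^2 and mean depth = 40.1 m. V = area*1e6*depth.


V = 15.7 * 1e6 * 40.1 = 6.2957e+08 m^3


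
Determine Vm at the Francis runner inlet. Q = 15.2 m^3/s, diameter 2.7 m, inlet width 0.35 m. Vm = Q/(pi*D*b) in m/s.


Vm = 15.2 / (pi * 2.7 * 0.35) = 5.1199 m/s


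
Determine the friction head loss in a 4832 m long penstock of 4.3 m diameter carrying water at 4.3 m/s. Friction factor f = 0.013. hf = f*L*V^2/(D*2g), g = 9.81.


hf = 0.013 * 4832 * 4.3^2 / (4.3 * 2 * 9.81) = 13.7670 m


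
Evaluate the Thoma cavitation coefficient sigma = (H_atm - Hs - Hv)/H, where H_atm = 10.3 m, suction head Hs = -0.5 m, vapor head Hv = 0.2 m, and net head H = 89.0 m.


sigma = (10.3 - (-0.5) - 0.2) / 89.0 = 0.1191


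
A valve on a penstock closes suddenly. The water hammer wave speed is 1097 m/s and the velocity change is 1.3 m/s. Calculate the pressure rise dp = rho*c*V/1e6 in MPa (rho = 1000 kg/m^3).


dp = 1000 * 1097 * 1.3 / 1e6 = 1.4261 MPa


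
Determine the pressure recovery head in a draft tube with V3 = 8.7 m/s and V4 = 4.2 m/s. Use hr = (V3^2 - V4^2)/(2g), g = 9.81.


hr = (8.7^2 - 4.2^2) / (2*9.81) = 2.9587 m


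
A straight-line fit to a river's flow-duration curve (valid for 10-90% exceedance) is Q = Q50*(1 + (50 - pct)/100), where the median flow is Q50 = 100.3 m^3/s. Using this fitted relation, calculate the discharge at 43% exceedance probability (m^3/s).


Q = 100.3 * (1 + (50 - 43)/100) = 107.3210 m^3/s


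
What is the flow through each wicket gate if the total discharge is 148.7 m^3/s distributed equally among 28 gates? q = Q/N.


q = 148.7 / 28 = 5.3107 m^3/s


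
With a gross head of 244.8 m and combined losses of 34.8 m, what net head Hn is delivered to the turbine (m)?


Hn = 244.8 - 34.8 = 210.0000 m


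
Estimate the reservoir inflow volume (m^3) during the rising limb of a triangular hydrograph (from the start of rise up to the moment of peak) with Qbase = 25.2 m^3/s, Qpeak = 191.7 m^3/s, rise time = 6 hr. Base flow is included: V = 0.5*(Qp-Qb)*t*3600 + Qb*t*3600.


V = 0.5*(191.7 - 25.2)*6*3600 + 25.2*6*3600 = 2.3425e+06 m^3


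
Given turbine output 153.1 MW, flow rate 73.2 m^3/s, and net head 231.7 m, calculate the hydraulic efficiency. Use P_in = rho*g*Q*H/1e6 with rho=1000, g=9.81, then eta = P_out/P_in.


P_in = 1000 * 9.81 * 73.2 * 231.7 / 1e6 = 166.3819 MW
eta = 153.1 / 166.3819 = 0.9202


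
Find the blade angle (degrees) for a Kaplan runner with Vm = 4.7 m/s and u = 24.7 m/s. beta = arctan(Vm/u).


beta = arctan(4.7 / 24.7) = 10.7736 degrees


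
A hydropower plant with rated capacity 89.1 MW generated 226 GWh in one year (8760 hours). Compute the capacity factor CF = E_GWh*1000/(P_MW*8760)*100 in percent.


CF = 226 * 1000 / (89.1 * 8760) * 100 = 28.9552 %


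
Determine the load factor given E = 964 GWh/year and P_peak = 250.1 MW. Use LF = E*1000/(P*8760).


LF = 964 * 1000 / (250.1 * 8760) = 0.4400


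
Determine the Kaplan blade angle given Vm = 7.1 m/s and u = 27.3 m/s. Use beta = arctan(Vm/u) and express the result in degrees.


beta = arctan(7.1 / 27.3) = 14.5781 degrees


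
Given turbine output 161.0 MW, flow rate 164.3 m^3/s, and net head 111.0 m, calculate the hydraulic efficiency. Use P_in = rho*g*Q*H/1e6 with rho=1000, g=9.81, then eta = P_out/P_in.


P_in = 1000 * 9.81 * 164.3 * 111.0 / 1e6 = 178.9079 MW
eta = 161.0 / 178.9079 = 0.8999


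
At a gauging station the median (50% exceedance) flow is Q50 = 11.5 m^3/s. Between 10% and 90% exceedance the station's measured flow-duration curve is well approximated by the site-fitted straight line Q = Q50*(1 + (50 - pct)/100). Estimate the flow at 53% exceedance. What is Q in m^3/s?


Q = 11.5 * (1 + (50 - 53)/100) = 11.1550 m^3/s


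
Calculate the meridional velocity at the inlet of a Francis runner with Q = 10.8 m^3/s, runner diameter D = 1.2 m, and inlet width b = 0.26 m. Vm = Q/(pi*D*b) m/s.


Vm = 10.8 / (pi * 1.2 * 0.26) = 11.0184 m/s


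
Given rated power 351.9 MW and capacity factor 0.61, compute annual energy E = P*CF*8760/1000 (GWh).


E = 351.9 * 0.61 * 8760 / 1000 = 1880.4128 GWh


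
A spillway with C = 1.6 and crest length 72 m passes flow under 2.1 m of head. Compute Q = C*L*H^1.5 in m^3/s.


Q = 1.6 * 72 * 2.1^1.5 = 350.5754 m^3/s


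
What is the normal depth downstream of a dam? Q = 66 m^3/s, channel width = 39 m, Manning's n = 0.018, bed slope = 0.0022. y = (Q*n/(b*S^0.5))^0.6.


y = (66 * 0.018 / (39 * 0.0022^0.5))^0.6 = 0.7718 m


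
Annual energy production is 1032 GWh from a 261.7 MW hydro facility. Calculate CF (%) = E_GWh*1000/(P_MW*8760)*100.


CF = 1032 * 1000 / (261.7 * 8760) * 100 = 45.0165 %


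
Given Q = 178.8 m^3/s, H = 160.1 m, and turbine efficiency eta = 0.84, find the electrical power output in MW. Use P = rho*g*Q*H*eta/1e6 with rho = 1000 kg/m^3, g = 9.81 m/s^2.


P = 1000 * 9.81 * 178.8 * 160.1 * 0.84 / 1e6 = 235.8887 MW


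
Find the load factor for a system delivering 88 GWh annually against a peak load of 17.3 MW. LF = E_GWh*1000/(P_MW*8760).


LF = 88 * 1000 / (17.3 * 8760) = 0.5807


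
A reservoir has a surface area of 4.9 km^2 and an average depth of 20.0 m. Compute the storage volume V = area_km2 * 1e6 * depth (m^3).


V = 4.9 * 1e6 * 20.0 = 9.8000e+07 m^3


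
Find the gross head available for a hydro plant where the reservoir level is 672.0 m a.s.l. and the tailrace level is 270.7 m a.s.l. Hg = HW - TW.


Hg = 672.0 - 270.7 = 401.3000 m


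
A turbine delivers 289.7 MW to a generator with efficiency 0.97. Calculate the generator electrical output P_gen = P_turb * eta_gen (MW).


P_gen = 289.7 * 0.97 = 281.0090 MW


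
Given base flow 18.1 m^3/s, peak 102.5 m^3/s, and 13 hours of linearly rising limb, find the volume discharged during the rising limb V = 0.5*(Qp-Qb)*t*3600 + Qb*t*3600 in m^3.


V = 0.5*(102.5 - 18.1)*13*3600 + 18.1*13*3600 = 2.8220e+06 m^3


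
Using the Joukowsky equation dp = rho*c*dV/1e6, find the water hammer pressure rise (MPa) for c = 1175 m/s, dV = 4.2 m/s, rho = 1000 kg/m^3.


dp = 1000 * 1175 * 4.2 / 1e6 = 4.9350 MPa


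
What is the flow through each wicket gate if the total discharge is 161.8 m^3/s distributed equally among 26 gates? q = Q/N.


q = 161.8 / 26 = 6.2231 m^3/s


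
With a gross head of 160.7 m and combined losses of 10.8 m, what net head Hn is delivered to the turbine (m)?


Hn = 160.7 - 10.8 = 149.9000 m


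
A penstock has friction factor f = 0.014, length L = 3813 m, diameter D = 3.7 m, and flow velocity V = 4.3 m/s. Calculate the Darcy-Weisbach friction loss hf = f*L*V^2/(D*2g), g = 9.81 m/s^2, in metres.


hf = 0.014 * 3813 * 4.3^2 / (3.7 * 2 * 9.81) = 13.5966 m


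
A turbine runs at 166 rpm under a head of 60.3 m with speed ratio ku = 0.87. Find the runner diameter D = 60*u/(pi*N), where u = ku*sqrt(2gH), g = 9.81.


u = 0.87 * sqrt(2*9.81*60.3) = 29.9245 m/s
D = 60 * 29.9245 / (pi * 166) = 3.4429 m


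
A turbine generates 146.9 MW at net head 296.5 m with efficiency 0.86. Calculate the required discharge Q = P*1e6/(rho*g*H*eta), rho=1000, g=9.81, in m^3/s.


Q = 146.9 * 1e6 / (1000 * 9.81 * 296.5 * 0.86) = 58.7259 m^3/s


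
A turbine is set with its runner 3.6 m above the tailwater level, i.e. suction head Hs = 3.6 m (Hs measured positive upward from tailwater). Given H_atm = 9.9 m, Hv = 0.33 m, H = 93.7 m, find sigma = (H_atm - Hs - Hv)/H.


sigma = (9.9 - 3.6 - 0.33) / 93.7 = 0.0637


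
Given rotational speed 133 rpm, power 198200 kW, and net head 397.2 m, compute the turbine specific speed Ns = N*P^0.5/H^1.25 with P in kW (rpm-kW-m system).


Ns = 133 * 198200^0.5 / 397.2^1.25 = 33.3920


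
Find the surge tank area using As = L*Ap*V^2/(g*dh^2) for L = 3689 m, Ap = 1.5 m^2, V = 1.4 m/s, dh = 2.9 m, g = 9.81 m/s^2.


As = 3689 * 1.5 * 1.4^2 / (9.81 * 2.9^2) = 131.4592 m^2


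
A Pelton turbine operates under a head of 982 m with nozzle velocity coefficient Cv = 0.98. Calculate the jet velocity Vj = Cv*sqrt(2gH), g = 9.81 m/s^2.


Vj = 0.98 * sqrt(2*9.81*982) = 136.0289 m/s


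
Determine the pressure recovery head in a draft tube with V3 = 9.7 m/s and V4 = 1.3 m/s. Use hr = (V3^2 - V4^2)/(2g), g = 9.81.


hr = (9.7^2 - 1.3^2) / (2*9.81) = 4.7095 m


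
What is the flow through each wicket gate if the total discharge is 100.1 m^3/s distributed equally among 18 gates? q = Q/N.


q = 100.1 / 18 = 5.5611 m^3/s


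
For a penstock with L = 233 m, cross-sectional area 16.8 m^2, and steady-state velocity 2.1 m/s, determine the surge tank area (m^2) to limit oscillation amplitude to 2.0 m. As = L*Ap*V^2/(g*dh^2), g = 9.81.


As = 233 * 16.8 * 2.1^2 / (9.81 * 2.0^2) = 439.9211 m^2


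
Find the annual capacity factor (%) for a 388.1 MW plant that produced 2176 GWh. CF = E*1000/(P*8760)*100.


CF = 2176 * 1000 / (388.1 * 8760) * 100 = 64.0046 %


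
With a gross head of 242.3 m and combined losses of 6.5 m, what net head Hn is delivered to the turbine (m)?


Hn = 242.3 - 6.5 = 235.8000 m


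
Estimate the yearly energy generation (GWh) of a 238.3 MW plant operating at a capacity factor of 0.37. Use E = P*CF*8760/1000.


E = 238.3 * 0.37 * 8760 / 1000 = 772.3780 GWh


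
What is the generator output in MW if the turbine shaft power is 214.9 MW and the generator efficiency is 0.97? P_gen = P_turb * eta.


P_gen = 214.9 * 0.97 = 208.4530 MW


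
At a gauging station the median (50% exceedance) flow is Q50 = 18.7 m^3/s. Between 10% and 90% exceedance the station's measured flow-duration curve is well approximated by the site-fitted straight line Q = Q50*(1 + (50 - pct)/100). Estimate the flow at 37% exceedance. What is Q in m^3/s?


Q = 18.7 * (1 + (50 - 37)/100) = 21.1310 m^3/s


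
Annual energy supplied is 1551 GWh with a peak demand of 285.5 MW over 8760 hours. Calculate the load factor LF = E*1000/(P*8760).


LF = 1551 * 1000 / (285.5 * 8760) = 0.6202
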